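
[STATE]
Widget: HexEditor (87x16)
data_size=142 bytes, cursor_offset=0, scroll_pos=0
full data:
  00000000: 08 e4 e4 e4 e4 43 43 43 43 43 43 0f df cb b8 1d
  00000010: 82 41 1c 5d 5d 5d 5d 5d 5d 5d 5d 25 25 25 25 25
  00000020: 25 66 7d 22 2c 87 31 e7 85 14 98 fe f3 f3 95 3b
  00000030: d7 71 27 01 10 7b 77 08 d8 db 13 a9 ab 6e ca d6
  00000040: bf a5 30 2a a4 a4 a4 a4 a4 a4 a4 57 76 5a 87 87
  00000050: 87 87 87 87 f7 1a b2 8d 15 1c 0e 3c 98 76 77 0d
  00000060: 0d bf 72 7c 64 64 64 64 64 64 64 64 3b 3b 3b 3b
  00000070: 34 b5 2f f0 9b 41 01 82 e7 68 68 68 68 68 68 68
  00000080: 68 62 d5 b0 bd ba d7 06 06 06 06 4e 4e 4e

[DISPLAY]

00000000  08 e4 e4 e4 e4 43 43 43  43 43 43 0f df cb b8 1d  |.....CCCCCC.....|         
00000010  82 41 1c 5d 5d 5d 5d 5d  5d 5d 5d 25 25 25 25 25  |.A.]]]]]]]]%%%%%|         
00000020  25 66 7d 22 2c 87 31 e7  85 14 98 fe f3 f3 95 3b  |%f}",.1........;|         
00000030  d7 71 27 01 10 7b 77 08  d8 db 13 a9 ab 6e ca d6  |.q'..{w......n..|         
00000040  bf a5 30 2a a4 a4 a4 a4  a4 a4 a4 57 76 5a 87 87  |..0*.......WvZ..|         
00000050  87 87 87 87 f7 1a b2 8d  15 1c 0e 3c 98 76 77 0d  |...........<.vw.|         
00000060  0d bf 72 7c 64 64 64 64  64 64 64 64 3b 3b 3b 3b  |..r|dddddddd;;;;|         
00000070  34 b5 2f f0 9b 41 01 82  e7 68 68 68 68 68 68 68  |4./..A...hhhhhhh|         
00000080  68 62 d5 b0 bd ba d7 06  06 06 06 4e 4e 4e        |hb.........NNN  |         
                                                                                       
                                                                                       
                                                                                       
                                                                                       
                                                                                       
                                                                                       
                                                                                       


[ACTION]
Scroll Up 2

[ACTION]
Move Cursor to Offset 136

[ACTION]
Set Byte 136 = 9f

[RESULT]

00000000  08 e4 e4 e4 e4 43 43 43  43 43 43 0f df cb b8 1d  |.....CCCCCC.....|         
00000010  82 41 1c 5d 5d 5d 5d 5d  5d 5d 5d 25 25 25 25 25  |.A.]]]]]]]]%%%%%|         
00000020  25 66 7d 22 2c 87 31 e7  85 14 98 fe f3 f3 95 3b  |%f}",.1........;|         
00000030  d7 71 27 01 10 7b 77 08  d8 db 13 a9 ab 6e ca d6  |.q'..{w......n..|         
00000040  bf a5 30 2a a4 a4 a4 a4  a4 a4 a4 57 76 5a 87 87  |..0*.......WvZ..|         
00000050  87 87 87 87 f7 1a b2 8d  15 1c 0e 3c 98 76 77 0d  |...........<.vw.|         
00000060  0d bf 72 7c 64 64 64 64  64 64 64 64 3b 3b 3b 3b  |..r|dddddddd;;;;|         
00000070  34 b5 2f f0 9b 41 01 82  e7 68 68 68 68 68 68 68  |4./..A...hhhhhhh|         
00000080  68 62 d5 b0 bd ba d7 06  9F 06 06 4e 4e 4e        |hb.........NNN  |         
                                                                                       
                                                                                       
                                                                                       
                                                                                       
                                                                                       
                                                                                       
                                                                                       


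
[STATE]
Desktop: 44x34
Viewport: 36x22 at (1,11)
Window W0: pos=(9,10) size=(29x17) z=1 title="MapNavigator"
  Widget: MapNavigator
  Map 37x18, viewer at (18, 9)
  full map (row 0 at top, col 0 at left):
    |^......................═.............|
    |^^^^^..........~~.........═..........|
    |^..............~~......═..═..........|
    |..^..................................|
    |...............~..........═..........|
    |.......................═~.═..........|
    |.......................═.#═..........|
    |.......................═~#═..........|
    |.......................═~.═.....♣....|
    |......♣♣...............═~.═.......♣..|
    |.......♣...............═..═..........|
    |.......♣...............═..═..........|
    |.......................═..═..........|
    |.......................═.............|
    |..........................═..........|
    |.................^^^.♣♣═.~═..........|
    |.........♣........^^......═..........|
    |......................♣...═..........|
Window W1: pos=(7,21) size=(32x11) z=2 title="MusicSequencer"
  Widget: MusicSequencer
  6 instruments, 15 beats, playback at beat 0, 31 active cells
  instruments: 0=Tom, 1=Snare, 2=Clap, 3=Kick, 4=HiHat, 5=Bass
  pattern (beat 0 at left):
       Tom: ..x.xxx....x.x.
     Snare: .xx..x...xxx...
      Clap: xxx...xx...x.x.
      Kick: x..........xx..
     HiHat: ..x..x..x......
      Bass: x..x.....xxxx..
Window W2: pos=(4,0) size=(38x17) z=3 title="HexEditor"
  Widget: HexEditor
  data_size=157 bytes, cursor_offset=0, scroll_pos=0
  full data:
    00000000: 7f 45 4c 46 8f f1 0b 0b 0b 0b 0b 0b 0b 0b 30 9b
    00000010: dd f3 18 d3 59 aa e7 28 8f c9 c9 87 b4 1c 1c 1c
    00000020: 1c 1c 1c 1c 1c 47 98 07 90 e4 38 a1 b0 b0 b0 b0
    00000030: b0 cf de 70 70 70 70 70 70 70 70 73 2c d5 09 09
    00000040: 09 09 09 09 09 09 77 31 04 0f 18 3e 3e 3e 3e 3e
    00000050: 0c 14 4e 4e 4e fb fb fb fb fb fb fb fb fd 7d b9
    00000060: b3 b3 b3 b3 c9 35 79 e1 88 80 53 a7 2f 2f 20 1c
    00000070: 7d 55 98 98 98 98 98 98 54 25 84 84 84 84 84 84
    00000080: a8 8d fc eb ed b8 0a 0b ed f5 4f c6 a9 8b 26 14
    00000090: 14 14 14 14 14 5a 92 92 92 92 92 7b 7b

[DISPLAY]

   ┃00000080  a8 8d fc eb ed b8 0a 0
   ┃00000090  14 14 14 14 14 5a 92 9
   ┃                                
   ┃                                
   ┃                                
   ┗━━━━━━━━━━━━━━━━━━━━━━━━━━━━━━━━
        ┃..................═~#═.....
        ┃..................═~.═.....
        ┃.♣♣..........@....═~.═.....
        ┃..♣...............═..═.....
      ┏━━━━━━━━━━━━━━━━━━━━━━━━━━━━━
      ┃ MusicSequencer              
      ┠─────────────────────────────
      ┃      ▼12345678901234        
      ┃   Tom··█·███····█·█·        
      ┃ Snare·██··█···███···        
      ┃  Clap███···██···█·█·        
      ┃  Kick█··········██··        
      ┃ HiHat··█··█··█······        
      ┃  Bass█··█·····████··        
      ┗━━━━━━━━━━━━━━━━━━━━━━━━━━━━━
                                    


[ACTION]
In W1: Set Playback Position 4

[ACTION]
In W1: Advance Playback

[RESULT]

   ┃00000080  a8 8d fc eb ed b8 0a 0
   ┃00000090  14 14 14 14 14 5a 92 9
   ┃                                
   ┃                                
   ┃                                
   ┗━━━━━━━━━━━━━━━━━━━━━━━━━━━━━━━━
        ┃..................═~#═.....
        ┃..................═~.═.....
        ┃.♣♣..........@....═~.═.....
        ┃..♣...............═..═.....
      ┏━━━━━━━━━━━━━━━━━━━━━━━━━━━━━
      ┃ MusicSequencer              
      ┠─────────────────────────────
      ┃      01234▼678901234        
      ┃   Tom··█·███····█·█·        
      ┃ Snare·██··█···███···        
      ┃  Clap███···██···█·█·        
      ┃  Kick█··········██··        
      ┃ HiHat··█··█··█······        
      ┃  Bass█··█·····████··        
      ┗━━━━━━━━━━━━━━━━━━━━━━━━━━━━━
                                    


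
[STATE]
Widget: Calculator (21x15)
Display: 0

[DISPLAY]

                    0
┌───┬───┬───┬───┐    
│ 7 │ 8 │ 9 │ ÷ │    
├───┼───┼───┼───┤    
│ 4 │ 5 │ 6 │ × │    
├───┼───┼───┼───┤    
│ 1 │ 2 │ 3 │ - │    
├───┼───┼───┼───┤    
│ 0 │ . │ = │ + │    
├───┼───┼───┼───┤    
│ C │ MC│ MR│ M+│    
└───┴───┴───┴───┘    
                     
                     
                     


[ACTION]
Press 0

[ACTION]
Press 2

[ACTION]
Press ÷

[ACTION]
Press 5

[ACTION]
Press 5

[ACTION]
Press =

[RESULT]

        0.03636363636
┌───┬───┬───┬───┐    
│ 7 │ 8 │ 9 │ ÷ │    
├───┼───┼───┼───┤    
│ 4 │ 5 │ 6 │ × │    
├───┼───┼───┼───┤    
│ 1 │ 2 │ 3 │ - │    
├───┼───┼───┼───┤    
│ 0 │ . │ = │ + │    
├───┼───┼───┼───┤    
│ C │ MC│ MR│ M+│    
└───┴───┴───┴───┘    
                     
                     
                     


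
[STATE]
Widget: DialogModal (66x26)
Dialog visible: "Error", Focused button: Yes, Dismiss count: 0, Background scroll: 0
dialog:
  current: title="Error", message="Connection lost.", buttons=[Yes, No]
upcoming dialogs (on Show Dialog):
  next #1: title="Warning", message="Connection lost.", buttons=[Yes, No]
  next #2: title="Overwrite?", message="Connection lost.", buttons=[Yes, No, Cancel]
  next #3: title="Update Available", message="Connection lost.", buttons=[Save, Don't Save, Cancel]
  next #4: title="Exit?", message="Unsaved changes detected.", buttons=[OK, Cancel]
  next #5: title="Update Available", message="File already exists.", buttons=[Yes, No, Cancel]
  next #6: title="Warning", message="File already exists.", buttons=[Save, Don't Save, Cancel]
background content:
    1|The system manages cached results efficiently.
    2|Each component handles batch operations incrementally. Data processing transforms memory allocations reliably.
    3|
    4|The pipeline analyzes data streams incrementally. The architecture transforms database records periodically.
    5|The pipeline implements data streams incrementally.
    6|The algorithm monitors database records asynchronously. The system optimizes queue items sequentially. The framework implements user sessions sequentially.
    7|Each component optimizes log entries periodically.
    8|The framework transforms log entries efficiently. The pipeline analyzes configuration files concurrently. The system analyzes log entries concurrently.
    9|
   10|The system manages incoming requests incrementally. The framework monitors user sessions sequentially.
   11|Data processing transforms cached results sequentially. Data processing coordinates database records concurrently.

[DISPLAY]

The system manages cached results efficiently.                    
Each component handles batch operations incrementally. Data proces
                                                                  
The pipeline analyzes data streams incrementally. The architecture
The pipeline implements data streams incrementally.               
The algorithm monitors database records asynchronously. The system
Each component optimizes log entries periodically.                
The framework transforms log entries efficiently. The pipeline ana
                                                                  
The system manages incoming requests incrementally. The framework 
Data processing transfo┌──────────────────┐equentially. Data proce
                       │      Error       │                       
                       │ Connection lost. │                       
                       │    [Yes]  No     │                       
                       └──────────────────┘                       
                                                                  
                                                                  
                                                                  
                                                                  
                                                                  
                                                                  
                                                                  
                                                                  
                                                                  
                                                                  
                                                                  


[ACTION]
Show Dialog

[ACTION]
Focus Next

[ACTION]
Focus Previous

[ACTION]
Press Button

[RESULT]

The system manages cached results efficiently.                    
Each component handles batch operations incrementally. Data proces
                                                                  
The pipeline analyzes data streams incrementally. The architecture
The pipeline implements data streams incrementally.               
The algorithm monitors database records asynchronously. The system
Each component optimizes log entries periodically.                
The framework transforms log entries efficiently. The pipeline ana
                                                                  
The system manages incoming requests incrementally. The framework 
Data processing transforms cached results sequentially. Data proce
                                                                  
                                                                  
                                                                  
                                                                  
                                                                  
                                                                  
                                                                  
                                                                  
                                                                  
                                                                  
                                                                  
                                                                  
                                                                  
                                                                  
                                                                  


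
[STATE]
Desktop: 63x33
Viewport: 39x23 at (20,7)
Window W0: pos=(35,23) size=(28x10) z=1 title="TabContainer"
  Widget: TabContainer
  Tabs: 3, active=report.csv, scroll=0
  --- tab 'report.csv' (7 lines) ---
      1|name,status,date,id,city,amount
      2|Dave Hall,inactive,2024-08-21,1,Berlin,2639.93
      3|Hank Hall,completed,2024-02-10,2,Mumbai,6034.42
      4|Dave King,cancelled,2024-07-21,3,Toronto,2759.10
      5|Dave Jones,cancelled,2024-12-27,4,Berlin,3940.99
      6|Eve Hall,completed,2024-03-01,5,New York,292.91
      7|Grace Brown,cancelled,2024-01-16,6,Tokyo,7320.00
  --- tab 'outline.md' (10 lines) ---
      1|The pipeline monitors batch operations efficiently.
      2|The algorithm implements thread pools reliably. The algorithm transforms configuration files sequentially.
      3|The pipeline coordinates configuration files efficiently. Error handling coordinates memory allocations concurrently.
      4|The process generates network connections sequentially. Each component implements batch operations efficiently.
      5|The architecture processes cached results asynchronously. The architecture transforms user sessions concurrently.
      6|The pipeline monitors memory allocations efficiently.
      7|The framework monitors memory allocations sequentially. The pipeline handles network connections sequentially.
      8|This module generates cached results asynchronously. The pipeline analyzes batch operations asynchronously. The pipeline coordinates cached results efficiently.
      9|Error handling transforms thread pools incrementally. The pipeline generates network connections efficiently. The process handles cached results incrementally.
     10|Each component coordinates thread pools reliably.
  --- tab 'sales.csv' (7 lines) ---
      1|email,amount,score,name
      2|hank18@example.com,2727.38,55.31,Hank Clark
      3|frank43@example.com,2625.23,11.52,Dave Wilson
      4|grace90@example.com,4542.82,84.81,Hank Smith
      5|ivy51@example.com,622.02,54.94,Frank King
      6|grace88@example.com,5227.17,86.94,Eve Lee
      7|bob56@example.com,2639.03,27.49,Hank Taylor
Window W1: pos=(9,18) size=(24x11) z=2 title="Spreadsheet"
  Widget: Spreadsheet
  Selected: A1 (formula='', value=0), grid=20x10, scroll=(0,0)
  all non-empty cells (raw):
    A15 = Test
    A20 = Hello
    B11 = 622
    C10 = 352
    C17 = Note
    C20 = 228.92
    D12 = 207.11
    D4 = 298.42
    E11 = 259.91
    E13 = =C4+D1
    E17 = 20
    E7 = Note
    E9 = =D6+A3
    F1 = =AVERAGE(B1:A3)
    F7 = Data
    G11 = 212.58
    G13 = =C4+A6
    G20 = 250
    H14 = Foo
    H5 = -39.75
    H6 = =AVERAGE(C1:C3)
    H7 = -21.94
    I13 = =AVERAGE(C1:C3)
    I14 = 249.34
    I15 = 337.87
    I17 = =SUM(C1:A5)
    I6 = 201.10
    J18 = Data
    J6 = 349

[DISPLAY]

                                       
                                       
                                       
                                       
                                       
                                       
                                       
                                       
                                       
                                       
                                       
━━━━━━━━━━━━┓                          
et          ┃                          
────────────┨                          
            ┃                          
     B      ┃                          
------------┃  ┏━━━━━━━━━━━━━━━━━━━━━━━
0]       0  ┃  ┃ TabContainer          
 0       0  ┃  ┠───────────────────────
 0       0  ┃  ┃[report.csv]│ outline.m
 0       0  ┃  ┃───────────────────────
━━━━━━━━━━━━┛  ┃name,status,date,id,cit
               ┃Dave Hall,inactive,2024


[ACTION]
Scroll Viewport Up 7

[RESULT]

                                       
                                       
                                       
                                       
                                       
                                       
                                       
                                       
                                       
                                       
                                       
                                       
                                       
                                       
                                       
                                       
                                       
                                       
━━━━━━━━━━━━┓                          
et          ┃                          
────────────┨                          
            ┃                          
     B      ┃                          


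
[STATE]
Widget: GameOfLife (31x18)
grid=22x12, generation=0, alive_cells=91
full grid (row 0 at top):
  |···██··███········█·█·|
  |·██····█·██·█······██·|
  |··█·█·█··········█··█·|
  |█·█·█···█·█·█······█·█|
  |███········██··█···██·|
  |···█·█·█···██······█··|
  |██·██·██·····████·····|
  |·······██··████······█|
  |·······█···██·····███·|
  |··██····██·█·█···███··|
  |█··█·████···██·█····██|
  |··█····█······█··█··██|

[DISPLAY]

Gen: 0                         
···██··███········█·█·         
·██····█·██·█······██·         
··█·█·█··········█··█·         
█·█·█···█·█·█······█·█         
███········██··█···██·         
···█·█·█···██······█··         
██·██·██·····████·····         
·······██··████······█         
·······█···██·····███·         
··██····██·█·█···███··         
█··█·████···██·█····██         
··█····█······█··█··██         
                               
                               
                               
                               
                               


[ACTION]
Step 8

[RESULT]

Gen: 8                         
·················█····         
·····█·····████·█··█··         
····███··██···████·█··         
····██·███······█···█·         
······██·█····█·······         
······██···██··█······         
·██·······██·██·██····         
·██········█·█········         
···········██·█·██····         
··········█··█·███·██·         
····██················         
····█████·············         
                               
                               
                               
                               
                               


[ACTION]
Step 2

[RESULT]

Gen: 10                        
·····█········█·······         
·····██··█····█···██··         
····█·█··█····█·████··         
········█····██·██·█··         
·······█████··█··█····         
·······██··███········         
·██····█···████·█·····         
·██·······██·█··██····         
··········██··█████···         
··········██████··█···         
·····███····██████····         
·····███··············         
                               
                               
                               
                               
                               


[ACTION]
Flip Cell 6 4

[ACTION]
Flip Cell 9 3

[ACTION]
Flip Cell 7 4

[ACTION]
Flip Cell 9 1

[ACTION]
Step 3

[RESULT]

Gen: 13                        
··············█·······         
········█·····█·······         
······█······█····███·         
·········█··········█·         
·······█·█············         
··············█···█···         
·██····██·····█···█···         
█·············█····█··         
····██··········█··█··         
····█·█·········█··█··         
···█··········█···█···         
····███·······█··█····         
                               
                               
                               
                               
                               


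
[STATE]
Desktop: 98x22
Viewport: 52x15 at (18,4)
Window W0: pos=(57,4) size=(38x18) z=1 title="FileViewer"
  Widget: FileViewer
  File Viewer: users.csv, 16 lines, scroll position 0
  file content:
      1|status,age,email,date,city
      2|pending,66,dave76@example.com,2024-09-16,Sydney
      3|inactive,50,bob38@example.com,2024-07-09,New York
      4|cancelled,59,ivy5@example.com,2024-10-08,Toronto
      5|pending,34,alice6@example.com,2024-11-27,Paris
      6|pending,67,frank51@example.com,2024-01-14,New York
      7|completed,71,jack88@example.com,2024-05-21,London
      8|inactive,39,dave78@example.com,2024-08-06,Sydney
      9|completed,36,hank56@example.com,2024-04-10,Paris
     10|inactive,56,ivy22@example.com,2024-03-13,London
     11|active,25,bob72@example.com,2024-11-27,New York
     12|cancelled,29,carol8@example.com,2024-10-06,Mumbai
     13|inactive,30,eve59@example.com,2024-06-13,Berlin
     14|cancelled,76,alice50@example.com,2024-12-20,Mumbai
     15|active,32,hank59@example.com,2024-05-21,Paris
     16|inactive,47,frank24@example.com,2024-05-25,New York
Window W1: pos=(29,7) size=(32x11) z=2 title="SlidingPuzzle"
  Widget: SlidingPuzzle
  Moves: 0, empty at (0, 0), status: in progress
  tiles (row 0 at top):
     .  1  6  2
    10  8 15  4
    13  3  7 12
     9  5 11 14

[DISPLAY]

                                       ┏━━━━━━━━━━━━
                                       ┃ FileViewer 
                                       ┠────────────
           ┏━━━━━━━━━━━━━━━━━━━━━━━━━━━━━━┓tus,age,e
           ┃ SlidingPuzzle                ┃ding,66,d
           ┠──────────────────────────────┨ctive,50,
           ┃┌────┬────┬────┬────┐         ┃celled,59
           ┃│    │  1 │  6 │  2 │         ┃ding,34,a
           ┃├────┼────┼────┼────┤         ┃ding,67,f
           ┃│ 10 │  8 │ 15 │  4 │         ┃pleted,71
           ┃├────┼────┼────┼────┤         ┃ctive,39,
           ┃│ 13 │  3 │  7 │ 12 │         ┃pleted,36
           ┃├────┼────┼────┼────┤         ┃ctive,56,
           ┗━━━━━━━━━━━━━━━━━━━━━━━━━━━━━━┛ive,25,bo
                                       ┃cancelled,29


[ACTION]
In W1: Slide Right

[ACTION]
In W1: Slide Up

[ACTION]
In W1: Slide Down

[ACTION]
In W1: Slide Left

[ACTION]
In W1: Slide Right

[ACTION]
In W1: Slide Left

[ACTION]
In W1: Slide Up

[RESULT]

                                       ┏━━━━━━━━━━━━
                                       ┃ FileViewer 
                                       ┠────────────
           ┏━━━━━━━━━━━━━━━━━━━━━━━━━━━━━━┓tus,age,e
           ┃ SlidingPuzzle                ┃ding,66,d
           ┠──────────────────────────────┨ctive,50,
           ┃┌────┬────┬────┬────┐         ┃celled,59
           ┃│  1 │  8 │  6 │  2 │         ┃ding,34,a
           ┃├────┼────┼────┼────┤         ┃ding,67,f
           ┃│ 10 │    │ 15 │  4 │         ┃pleted,71
           ┃├────┼────┼────┼────┤         ┃ctive,39,
           ┃│ 13 │  3 │  7 │ 12 │         ┃pleted,36
           ┃├────┼────┼────┼────┤         ┃ctive,56,
           ┗━━━━━━━━━━━━━━━━━━━━━━━━━━━━━━┛ive,25,bo
                                       ┃cancelled,29


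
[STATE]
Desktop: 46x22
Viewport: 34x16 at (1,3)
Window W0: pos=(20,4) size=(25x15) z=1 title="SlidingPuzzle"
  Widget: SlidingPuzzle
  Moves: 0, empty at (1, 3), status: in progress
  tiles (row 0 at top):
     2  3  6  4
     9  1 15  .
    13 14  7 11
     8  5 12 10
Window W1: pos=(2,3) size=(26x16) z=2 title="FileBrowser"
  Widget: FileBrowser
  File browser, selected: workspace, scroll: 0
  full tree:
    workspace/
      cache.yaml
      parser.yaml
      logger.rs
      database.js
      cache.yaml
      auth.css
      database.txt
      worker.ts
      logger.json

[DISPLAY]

 ┏━━━━━━━━━━━━━━━━━━━━━━━━┓       
 ┃ FileBrowser            ┃━━━━━━━
 ┠────────────────────────┨gPuzzle
 ┃> [-] workspace/        ┃───────
 ┃    cache.yaml          ┃───┬───
 ┃    parser.yaml         ┃ 3 │  6
 ┃    logger.rs           ┃───┼───
 ┃    database.js         ┃ 1 │ 15
 ┃    cache.yaml          ┃───┼───
 ┃    auth.css            ┃14 │  7
 ┃    database.txt        ┃───┼───
 ┃    worker.ts           ┃ 5 │ 12
 ┃    logger.json         ┃───┴───
 ┃                        ┃0      
 ┃                        ┃       
 ┗━━━━━━━━━━━━━━━━━━━━━━━━┛━━━━━━━


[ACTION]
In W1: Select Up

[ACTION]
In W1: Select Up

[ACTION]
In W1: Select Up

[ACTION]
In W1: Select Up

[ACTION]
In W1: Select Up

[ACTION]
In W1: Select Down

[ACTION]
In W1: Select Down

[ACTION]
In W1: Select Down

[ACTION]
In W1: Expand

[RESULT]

 ┏━━━━━━━━━━━━━━━━━━━━━━━━┓       
 ┃ FileBrowser            ┃━━━━━━━
 ┠────────────────────────┨gPuzzle
 ┃  [-] workspace/        ┃───────
 ┃    cache.yaml          ┃───┬───
 ┃    parser.yaml         ┃ 3 │  6
 ┃  > logger.rs           ┃───┼───
 ┃    database.js         ┃ 1 │ 15
 ┃    cache.yaml          ┃───┼───
 ┃    auth.css            ┃14 │  7
 ┃    database.txt        ┃───┼───
 ┃    worker.ts           ┃ 5 │ 12
 ┃    logger.json         ┃───┴───
 ┃                        ┃0      
 ┃                        ┃       
 ┗━━━━━━━━━━━━━━━━━━━━━━━━┛━━━━━━━


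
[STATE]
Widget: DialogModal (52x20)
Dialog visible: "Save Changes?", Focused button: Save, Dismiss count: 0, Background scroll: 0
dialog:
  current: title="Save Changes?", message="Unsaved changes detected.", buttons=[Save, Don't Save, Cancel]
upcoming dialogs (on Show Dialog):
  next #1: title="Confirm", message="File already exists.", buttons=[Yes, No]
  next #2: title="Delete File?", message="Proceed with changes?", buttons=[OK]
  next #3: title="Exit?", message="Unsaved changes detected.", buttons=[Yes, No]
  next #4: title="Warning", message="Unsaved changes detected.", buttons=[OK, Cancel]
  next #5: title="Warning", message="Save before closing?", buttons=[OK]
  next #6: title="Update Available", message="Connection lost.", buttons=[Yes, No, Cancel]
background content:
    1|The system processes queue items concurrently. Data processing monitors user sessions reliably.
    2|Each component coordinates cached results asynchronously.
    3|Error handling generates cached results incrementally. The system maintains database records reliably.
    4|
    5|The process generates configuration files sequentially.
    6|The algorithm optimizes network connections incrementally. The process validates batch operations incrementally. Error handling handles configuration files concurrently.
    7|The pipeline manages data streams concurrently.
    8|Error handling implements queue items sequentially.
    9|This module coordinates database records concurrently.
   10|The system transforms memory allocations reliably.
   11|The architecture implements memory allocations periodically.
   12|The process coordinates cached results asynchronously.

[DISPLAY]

The system processes queue items concurrently. Data 
Each component coordinates cached results asynchrono
Error handling generates cached results incrementall
                                                    
The process generates configuration files sequential
The algorithm optimizes network connections incremen
The pipeline manages data streams concurrently.     
Error hand┌──────────────────────────────┐entially. 
This modul│        Save Changes?         │oncurrentl
The system│  Unsaved changes detected.   │eliably.  
The archit│ [Save]  Don't Save   Cancel  │ions perio
The proces└──────────────────────────────┘nchronousl
                                                    
                                                    
                                                    
                                                    
                                                    
                                                    
                                                    
                                                    


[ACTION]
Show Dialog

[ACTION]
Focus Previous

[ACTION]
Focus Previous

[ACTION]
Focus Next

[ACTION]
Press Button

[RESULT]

The system processes queue items concurrently. Data 
Each component coordinates cached results asynchrono
Error handling generates cached results incrementall
                                                    
The process generates configuration files sequential
The algorithm optimizes network connections incremen
The pipeline manages data streams concurrently.     
Error handling implements queue items sequentially. 
This module coordinates database records concurrentl
The system transforms memory allocations reliably.  
The architecture implements memory allocations perio
The process coordinates cached results asynchronousl
                                                    
                                                    
                                                    
                                                    
                                                    
                                                    
                                                    
                                                    


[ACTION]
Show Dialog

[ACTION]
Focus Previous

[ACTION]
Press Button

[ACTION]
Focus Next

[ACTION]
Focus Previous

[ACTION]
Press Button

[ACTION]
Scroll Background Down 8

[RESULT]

This module coordinates database records concurrentl
The system transforms memory allocations reliably.  
The architecture implements memory allocations perio
The process coordinates cached results asynchronousl
                                                    
                                                    
                                                    
                                                    
                                                    
                                                    
                                                    
                                                    
                                                    
                                                    
                                                    
                                                    
                                                    
                                                    
                                                    
                                                    


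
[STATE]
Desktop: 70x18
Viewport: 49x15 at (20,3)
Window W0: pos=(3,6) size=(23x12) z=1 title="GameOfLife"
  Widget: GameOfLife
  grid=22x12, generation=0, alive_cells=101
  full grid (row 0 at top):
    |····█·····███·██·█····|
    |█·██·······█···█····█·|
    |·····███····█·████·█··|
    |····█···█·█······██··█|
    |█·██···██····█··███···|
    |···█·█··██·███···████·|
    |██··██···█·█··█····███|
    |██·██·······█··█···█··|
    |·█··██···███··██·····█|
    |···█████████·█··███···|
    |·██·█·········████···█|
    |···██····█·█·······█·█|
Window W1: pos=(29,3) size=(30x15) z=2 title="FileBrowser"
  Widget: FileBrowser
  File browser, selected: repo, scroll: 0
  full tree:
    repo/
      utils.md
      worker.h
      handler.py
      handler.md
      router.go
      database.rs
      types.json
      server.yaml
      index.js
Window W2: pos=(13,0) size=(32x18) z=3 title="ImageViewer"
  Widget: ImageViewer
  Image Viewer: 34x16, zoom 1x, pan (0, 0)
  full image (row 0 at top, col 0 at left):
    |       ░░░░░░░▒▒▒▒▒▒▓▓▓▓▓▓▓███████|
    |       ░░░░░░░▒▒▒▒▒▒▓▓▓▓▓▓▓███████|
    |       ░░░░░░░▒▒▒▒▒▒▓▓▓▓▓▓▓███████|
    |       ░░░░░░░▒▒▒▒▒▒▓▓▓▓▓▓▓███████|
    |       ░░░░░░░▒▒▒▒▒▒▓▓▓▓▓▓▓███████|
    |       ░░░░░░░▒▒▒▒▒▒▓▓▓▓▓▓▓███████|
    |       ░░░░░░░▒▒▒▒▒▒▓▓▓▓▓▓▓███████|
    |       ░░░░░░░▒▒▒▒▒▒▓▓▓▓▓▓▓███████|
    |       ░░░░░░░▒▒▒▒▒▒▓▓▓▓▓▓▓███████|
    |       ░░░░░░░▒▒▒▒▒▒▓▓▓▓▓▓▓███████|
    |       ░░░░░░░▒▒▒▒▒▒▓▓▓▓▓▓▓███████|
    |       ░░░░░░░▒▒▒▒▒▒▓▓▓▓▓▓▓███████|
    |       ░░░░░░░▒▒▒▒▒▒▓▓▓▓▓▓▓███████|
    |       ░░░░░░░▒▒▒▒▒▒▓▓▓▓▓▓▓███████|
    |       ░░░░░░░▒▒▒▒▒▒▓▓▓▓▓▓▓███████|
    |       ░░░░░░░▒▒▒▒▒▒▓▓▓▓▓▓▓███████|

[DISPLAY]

 ░░░░░░░▒▒▒▒▒▒▓▓▓▓▓▓▓███┃━━━━━━━━━━━━━┓          
 ░░░░░░░▒▒▒▒▒▒▓▓▓▓▓▓▓███┃             ┃          
 ░░░░░░░▒▒▒▒▒▒▓▓▓▓▓▓▓███┃─────────────┨          
 ░░░░░░░▒▒▒▒▒▒▓▓▓▓▓▓▓███┃             ┃          
 ░░░░░░░▒▒▒▒▒▒▓▓▓▓▓▓▓███┃             ┃          
 ░░░░░░░▒▒▒▒▒▒▓▓▓▓▓▓▓███┃             ┃          
 ░░░░░░░▒▒▒▒▒▒▓▓▓▓▓▓▓███┃             ┃          
 ░░░░░░░▒▒▒▒▒▒▓▓▓▓▓▓▓███┃             ┃          
 ░░░░░░░▒▒▒▒▒▒▓▓▓▓▓▓▓███┃             ┃          
 ░░░░░░░▒▒▒▒▒▒▓▓▓▓▓▓▓███┃             ┃          
 ░░░░░░░▒▒▒▒▒▒▓▓▓▓▓▓▓███┃             ┃          
 ░░░░░░░▒▒▒▒▒▒▓▓▓▓▓▓▓███┃             ┃          
 ░░░░░░░▒▒▒▒▒▒▓▓▓▓▓▓▓███┃             ┃          
 ░░░░░░░▒▒▒▒▒▒▓▓▓▓▓▓▓███┃             ┃          
━━━━━━━━━━━━━━━━━━━━━━━━┛━━━━━━━━━━━━━┛          


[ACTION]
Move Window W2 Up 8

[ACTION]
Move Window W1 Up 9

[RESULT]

 ░░░░░░░▒▒▒▒▒▒▓▓▓▓▓▓▓███┃             ┃          
 ░░░░░░░▒▒▒▒▒▒▓▓▓▓▓▓▓███┃             ┃          
 ░░░░░░░▒▒▒▒▒▒▓▓▓▓▓▓▓███┃             ┃          
 ░░░░░░░▒▒▒▒▒▒▓▓▓▓▓▓▓███┃             ┃          
 ░░░░░░░▒▒▒▒▒▒▓▓▓▓▓▓▓███┃             ┃          
 ░░░░░░░▒▒▒▒▒▒▓▓▓▓▓▓▓███┃             ┃          
 ░░░░░░░▒▒▒▒▒▒▓▓▓▓▓▓▓███┃             ┃          
 ░░░░░░░▒▒▒▒▒▒▓▓▓▓▓▓▓███┃             ┃          
 ░░░░░░░▒▒▒▒▒▒▓▓▓▓▓▓▓███┃             ┃          
 ░░░░░░░▒▒▒▒▒▒▓▓▓▓▓▓▓███┃             ┃          
 ░░░░░░░▒▒▒▒▒▒▓▓▓▓▓▓▓███┃             ┃          
 ░░░░░░░▒▒▒▒▒▒▓▓▓▓▓▓▓███┃━━━━━━━━━━━━━┛          
 ░░░░░░░▒▒▒▒▒▒▓▓▓▓▓▓▓███┃                        
 ░░░░░░░▒▒▒▒▒▒▓▓▓▓▓▓▓███┃                        
━━━━━━━━━━━━━━━━━━━━━━━━┛                        


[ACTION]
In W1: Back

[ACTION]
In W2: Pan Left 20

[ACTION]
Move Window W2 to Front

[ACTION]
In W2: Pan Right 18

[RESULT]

▓▓▓███████              ┃             ┃          
▓▓▓███████              ┃             ┃          
▓▓▓███████              ┃             ┃          
▓▓▓███████              ┃             ┃          
▓▓▓███████              ┃             ┃          
▓▓▓███████              ┃             ┃          
▓▓▓███████              ┃             ┃          
▓▓▓███████              ┃             ┃          
▓▓▓███████              ┃             ┃          
▓▓▓███████              ┃             ┃          
▓▓▓███████              ┃             ┃          
▓▓▓███████              ┃━━━━━━━━━━━━━┛          
▓▓▓███████              ┃                        
▓▓▓███████              ┃                        
━━━━━━━━━━━━━━━━━━━━━━━━┛                        
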